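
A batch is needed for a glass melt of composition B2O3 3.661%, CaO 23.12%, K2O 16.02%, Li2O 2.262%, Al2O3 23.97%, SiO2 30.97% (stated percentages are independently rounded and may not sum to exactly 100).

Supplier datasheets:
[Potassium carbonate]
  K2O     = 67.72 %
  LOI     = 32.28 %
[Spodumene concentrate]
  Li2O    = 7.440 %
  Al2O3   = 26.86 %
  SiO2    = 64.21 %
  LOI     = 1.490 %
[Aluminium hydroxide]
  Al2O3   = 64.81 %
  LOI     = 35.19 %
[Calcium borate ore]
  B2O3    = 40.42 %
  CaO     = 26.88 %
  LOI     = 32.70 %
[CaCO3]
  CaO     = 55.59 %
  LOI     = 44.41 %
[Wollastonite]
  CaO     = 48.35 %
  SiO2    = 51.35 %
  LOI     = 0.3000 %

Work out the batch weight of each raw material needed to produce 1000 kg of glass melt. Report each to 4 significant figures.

Intermediates are printed, with 4-significant-digit rounding, in the working; each numeric step runs at full precision at every stage; each reported figure is rounded only once. The derived quantities, which include net glass mass, totals, yield, six oxide percentages, ignition loss, are re-derived at full precision, as given in either problem or answer, from the batch weights for 1000 kg of glass.
Target masses of each oxide per 1000 kg glass melt:
  B2O3: 3.661% × 1000 = 36.61 kg
  CaO: 23.12% × 1000 = 231.2 kg
  K2O: 16.02% × 1000 = 160.2 kg
  Li2O: 2.262% × 1000 = 22.62 kg
  Al2O3: 23.97% × 1000 = 239.7 kg
  SiO2: 30.97% × 1000 = 309.7 kg
Balance tally, oxide-wise, using the reported weights, versus the basis set out (each sum matches its target mass given rounding of the digits):
  B2O3: 90.57·0.4042 = 36.61 kg (target 36.61 kg)
  CaO: 90.57·0.2688 + 178.2·0.5559 + 222.9·0.4835 = 231.2 kg (target 231.2 kg)
  K2O: 236.6·0.6772 = 160.2 kg (target 160.2 kg)
  Li2O: 304.0·0.07440 = 22.62 kg (target 22.62 kg)
  Al2O3: 304.0·0.2686 + 243.8·0.6481 = 239.7 kg (target 239.7 kg)
  SiO2: 304.0·0.6421 + 222.9·0.5135 = 309.7 kg (target 309.7 kg)
Glass mass check: total batch − LOI = 999.9 kg (the targets, summed, come to 1000 kg; stated basis 1000 kg — rounding explains the deltas).
Whole-batch sum: Σ batch = 1276 kg; Σ batch·LOI gives LOI loss = 276.1 kg; the yield ratio, glass ÷ batch: 78.36%.

Batch per 1000 kg glass melt:
  Potassium carbonate: 236.6 kg
  Spodumene concentrate: 304.0 kg
  Aluminium hydroxide: 243.8 kg
  Calcium borate ore: 90.57 kg
  CaCO3: 178.2 kg
  Wollastonite: 222.9 kg
Total batch = 1276 kg; LOI loss = 276.1 kg; yield = 78.36%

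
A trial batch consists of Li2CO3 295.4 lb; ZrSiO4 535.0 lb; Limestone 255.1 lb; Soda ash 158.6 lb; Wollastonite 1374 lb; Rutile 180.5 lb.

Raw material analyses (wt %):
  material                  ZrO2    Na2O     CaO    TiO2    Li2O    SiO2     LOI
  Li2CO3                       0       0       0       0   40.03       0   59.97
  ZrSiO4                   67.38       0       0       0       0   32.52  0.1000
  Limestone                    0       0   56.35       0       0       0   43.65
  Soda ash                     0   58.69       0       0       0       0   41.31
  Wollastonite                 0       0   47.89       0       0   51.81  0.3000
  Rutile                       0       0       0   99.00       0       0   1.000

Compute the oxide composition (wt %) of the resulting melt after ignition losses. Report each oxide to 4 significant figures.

In-progress results are rounded off to 4 significant figures when displayed; the whole derivation runs at full float precision at every stage — a single rounding produces every reported value — the derived quantities, which include LOI, net glass mass, the totals, six oxide percentages, the yield, are computed at exact precision, exactly as shown in the question or the answer, from the batch weights at 2438 lb of glass.
Mass of each oxide from the mix:
  ZrO2: 535.0·0.6738 = 360.5 lb
  Na2O: 158.6·0.5869 = 93.08 lb
  CaO: 255.1·0.5635 + 1374·0.4789 = 801.8 lb
  TiO2: 180.5·0.9900 = 178.7 lb
  Li2O: 295.4·0.4003 = 118.2 lb
  SiO2: 535.0·0.3252 + 1374·0.5181 = 885.9 lb
LOI: 295.4·0.5997 + 535.0·0.001000 + 255.1·0.4365 + 158.6·0.4131 + 1374·0.003000 + 180.5·0.01000 = 360.5 lb
The glass mass, total less LOI, = 2799 − 360.5 = 2438 lb (the oxide masses sum to this)
oxide / glass × 100 gives the wt %

Glass mass = 2438 lb (batch 2799 − LOI 360.5).
Composition: ZrO2 14.79%, Na2O 3.818%, CaO 32.88%, TiO2 7.329%, Li2O 4.850%, SiO2 36.33%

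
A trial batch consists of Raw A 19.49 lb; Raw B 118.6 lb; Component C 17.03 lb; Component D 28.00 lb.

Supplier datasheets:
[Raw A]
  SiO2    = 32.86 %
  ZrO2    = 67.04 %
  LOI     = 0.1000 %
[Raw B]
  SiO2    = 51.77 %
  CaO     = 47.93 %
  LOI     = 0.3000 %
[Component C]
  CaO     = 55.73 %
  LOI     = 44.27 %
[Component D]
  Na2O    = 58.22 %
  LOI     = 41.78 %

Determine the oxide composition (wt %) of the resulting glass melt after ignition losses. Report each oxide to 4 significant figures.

Glass mass = 163.5 lb (batch 183.1 − LOI 19.61).
Composition: SiO2 41.47%, ZrO2 7.991%, Na2O 9.970%, CaO 40.57%

In-progress results are displayed rounded to 4 significant figures in the printout; all arithmetic runs at full float precision throughout — every reported number includes exactly one rounding. All derived quantities are computed in full float precision (LOI, glass mass, four oxide percentages, the totals, the yield) using the weight values per 163.5 lb of glass, as given in question or answer.
Oxide-by-oxide delivered mass:
  SiO2: 19.49·0.3286 + 118.6·0.5177 = 67.80 lb
  ZrO2: 19.49·0.6704 = 13.07 lb
  Na2O: 28.00·0.5822 = 16.30 lb
  CaO: 118.6·0.4793 + 17.03·0.5573 = 66.34 lb
LOI: 19.49·0.001000 + 118.6·0.003000 + 17.03·0.4427 + 28.00·0.4178 = 19.61 lb
batch − LOI leaves glass = 183.1 − 19.61 = 163.5 lb (the oxide masses sum to this)
percent by weight: oxide/glass ×100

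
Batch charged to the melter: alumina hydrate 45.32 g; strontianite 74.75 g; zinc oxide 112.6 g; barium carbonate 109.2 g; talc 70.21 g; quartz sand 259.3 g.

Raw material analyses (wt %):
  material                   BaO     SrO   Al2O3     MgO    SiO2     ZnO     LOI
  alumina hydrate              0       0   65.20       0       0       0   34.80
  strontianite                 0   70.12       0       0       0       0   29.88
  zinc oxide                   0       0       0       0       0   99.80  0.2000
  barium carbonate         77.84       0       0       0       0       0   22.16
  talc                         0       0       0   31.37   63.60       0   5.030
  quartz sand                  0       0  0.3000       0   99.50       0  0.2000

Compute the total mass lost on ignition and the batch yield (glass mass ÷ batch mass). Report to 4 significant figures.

LOI loss = 66.58 g; glass = 604.8 g; yield = 90.08%

Mid-chain values are rounded to 4 significant figures when quoted — the working math holds full float precision at every stage — every reported figure includes exactly one rounding; derived quantities, including glass mass, LOI, six oxide percentages, the yield, totals, are re-derived from the weighed amounts per 604.8 g of glass in full precision exactly as shown in the problem or answer text.
Each material's LOI contribution:
  alumina hydrate: 45.32 × 0.3480 = 15.77 g
  strontianite: 74.75 × 0.2988 = 22.34 g
  zinc oxide: 112.6 × 0.002000 = 0.2252 g
  barium carbonate: 109.2 × 0.2216 = 24.20 g
  talc: 70.21 × 0.05030 = 3.532 g
  quartz sand: 259.3 × 0.002000 = 0.5186 g
Total LOI = 66.58 g
Glass = batch − LOI = 671.4 − 66.58 = 604.8 g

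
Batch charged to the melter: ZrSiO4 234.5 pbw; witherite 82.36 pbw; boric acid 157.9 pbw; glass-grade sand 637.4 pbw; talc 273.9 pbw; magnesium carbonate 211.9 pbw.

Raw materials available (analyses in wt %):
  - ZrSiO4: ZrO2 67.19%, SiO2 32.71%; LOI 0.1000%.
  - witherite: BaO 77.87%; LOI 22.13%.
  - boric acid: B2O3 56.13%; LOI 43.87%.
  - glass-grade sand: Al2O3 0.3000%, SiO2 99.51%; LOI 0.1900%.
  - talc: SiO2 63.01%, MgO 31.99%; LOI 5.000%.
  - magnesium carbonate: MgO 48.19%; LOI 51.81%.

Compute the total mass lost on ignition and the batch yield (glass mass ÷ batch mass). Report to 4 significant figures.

LOI loss = 212.4 pbw; glass = 1386 pbw; yield = 86.71%

Rounding to 4 significant figures governs every working value as displayed — all arithmetic keeps full precision from start to finish. Every reported figure takes just one rounding. The derived quantities (six oxide percentages, glass mass, the yield, totals, LOI) are recomputed starting from the weights at 1386 pbw of glass in full float precision as written in either problem or answer.
Each material's LOI contribution:
  ZrSiO4: 234.5 × 0.001000 = 0.2345 pbw
  witherite: 82.36 × 0.2213 = 18.23 pbw
  boric acid: 157.9 × 0.4387 = 69.27 pbw
  glass-grade sand: 637.4 × 0.001900 = 1.211 pbw
  talc: 273.9 × 0.05000 = 13.70 pbw
  magnesium carbonate: 211.9 × 0.5181 = 109.8 pbw
Total LOI = 212.4 pbw
Glass = batch − LOI = 1598 − 212.4 = 1386 pbw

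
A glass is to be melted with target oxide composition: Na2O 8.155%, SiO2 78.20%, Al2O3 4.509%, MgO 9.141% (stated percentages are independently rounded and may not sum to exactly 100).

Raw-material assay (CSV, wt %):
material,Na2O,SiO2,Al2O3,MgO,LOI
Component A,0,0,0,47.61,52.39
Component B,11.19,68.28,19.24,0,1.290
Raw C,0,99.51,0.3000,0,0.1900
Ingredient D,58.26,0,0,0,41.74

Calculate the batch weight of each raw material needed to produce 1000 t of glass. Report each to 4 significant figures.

Batch per 1000 t glass:
  Component A: 192.0 t
  Component B: 224.5 t
  Raw C: 631.8 t
  Ingredient D: 96.86 t
Total batch = 1145 t; LOI loss = 145.1 t; yield = 87.33%

Working values are printed rounded to 4 significant figures as written; full precision is kept end to end; each reported result carries a single rounding. The derived quantities (net glass mass, four oxide percentages, yield, totals, ignition loss) are carried using the weight values for 1000 t of glass at full float precision, as they appear in problem or answer.
The oxide mass targets at 1000 t glass:
  Na2O: 8.155% × 1000 = 81.55 t
  SiO2: 78.20% × 1000 = 782.0 t
  Al2O3: 4.509% × 1000 = 45.09 t
  MgO: 9.141% × 1000 = 91.41 t
Verifying the oxide balance with the batch weights as given, versus the basis set out (oxide sums agree with the targets inside rounding margins):
  Na2O: 224.5·0.1119 + 96.86·0.5826 = 81.55 t (target 81.55 t)
  SiO2: 224.5·0.6828 + 631.8·0.9951 = 782.0 t (target 782.0 t)
  Al2O3: 224.5·0.1924 + 631.8·0.003000 = 45.09 t (target 45.09 t)
  MgO: 192.0·0.4761 = 91.41 t (target 91.41 t)
The glass-mass cross-check: total charge less LOI = 1000 t (summing oxide targets gives 1000 t; basis as stated: 1000 t — rounding explains the deltas).
Total batch = Σ batch = 1145 t; LOI removed, Σ of batch·LOI: 145.1 t; yield: glass divided by total = 87.33%.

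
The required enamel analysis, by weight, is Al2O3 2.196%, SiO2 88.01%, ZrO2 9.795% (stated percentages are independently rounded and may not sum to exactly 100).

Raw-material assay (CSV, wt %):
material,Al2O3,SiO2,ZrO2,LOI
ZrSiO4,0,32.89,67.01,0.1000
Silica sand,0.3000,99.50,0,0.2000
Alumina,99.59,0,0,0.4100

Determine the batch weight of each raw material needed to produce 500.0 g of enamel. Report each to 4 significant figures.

The working math maintains full float precision from first step to last — the intermediate values are shown rounded to 4 significant digits as written; a single rounding completes every reported number. Derived quantities (totals, the yield, glass mass, LOI, three oxide percentages) are carried at full float precision using the weight values at 500.0 g of glass precisely as stated by question or answer.
Per-oxide target masses for 500.0 g enamel:
  Al2O3: 2.196% × 500.0 = 10.98 g
  SiO2: 88.01% × 500.0 = 440.0 g
  ZrO2: 9.795% × 500.0 = 48.98 g
Oxide-by-oxide audit using the reported weights, on the stated basis (every target is met by its sum modulo rounding of the values):
  Al2O3: 418.1·0.003000 + 9.766·0.9959 = 10.98 g (target 10.98 g)
  SiO2: 73.09·0.3289 + 418.1·0.9950 = 440.0 g (target 440.0 g)
  ZrO2: 73.09·0.6701 = 48.98 g (target 48.98 g)
Mass balance on the glass: the batch minus its LOI: 500.0 g (summing oxide targets gives 500.0 g; versus the stated basis of 500.0 g — gaps are rounding artifacts).
Batch total: Σ batch = 501.0 g; loss to ignition Σ batch·LOI = 0.9493 g; yield = glass ÷ total batch = 99.81%.

Batch per 500.0 g enamel:
  ZrSiO4: 73.09 g
  Silica sand: 418.1 g
  Alumina: 9.766 g
Total batch = 501.0 g; LOI loss = 0.9493 g; yield = 99.81%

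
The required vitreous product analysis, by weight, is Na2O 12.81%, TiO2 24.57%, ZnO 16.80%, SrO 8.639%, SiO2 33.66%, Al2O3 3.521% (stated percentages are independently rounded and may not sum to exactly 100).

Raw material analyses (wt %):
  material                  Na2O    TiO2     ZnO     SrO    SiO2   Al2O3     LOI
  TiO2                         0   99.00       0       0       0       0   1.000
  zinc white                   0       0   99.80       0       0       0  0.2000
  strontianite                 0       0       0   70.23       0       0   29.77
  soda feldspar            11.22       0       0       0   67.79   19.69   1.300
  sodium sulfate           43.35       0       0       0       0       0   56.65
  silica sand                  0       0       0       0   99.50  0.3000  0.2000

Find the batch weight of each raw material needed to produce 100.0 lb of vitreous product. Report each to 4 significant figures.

Batch per 100.0 lb vitreous product:
  TiO2: 24.82 lb
  zinc white: 16.83 lb
  strontianite: 12.30 lb
  soda feldspar: 17.55 lb
  sodium sulfate: 25.01 lb
  silica sand: 21.87 lb
Total batch = 118.4 lb; LOI loss = 18.38 lb; yield = 84.47%

In-progress results appear, rounded to 4 significant figures, between the steps. Every computation maintains full precision all the way through — every reported figure takes a single rounding. All derived quantities (glass mass, LOI, six oxide percentages, the totals, yield) are computed from the batch weights for 100.0 lb of glass in full precision, as given in the question or the answer.
The oxide mass targets at 100.0 lb vitreous product:
  Na2O: 12.81% × 100.0 = 12.81 lb
  TiO2: 24.57% × 100.0 = 24.57 lb
  ZnO: 16.80% × 100.0 = 16.80 lb
  SrO: 8.639% × 100.0 = 8.639 lb
  SiO2: 33.66% × 100.0 = 33.66 lb
  Al2O3: 3.521% × 100.0 = 3.521 lb
Balance tally, oxide-wise, with the batch weights as given, on the stated basis (delivered sums recover each target net of answer rounding effects):
  Na2O: 17.55·0.1122 + 25.01·0.4335 = 12.81 lb (target 12.81 lb)
  TiO2: 24.82·0.9900 = 24.57 lb (target 24.57 lb)
  ZnO: 16.83·0.9980 = 16.80 lb (target 16.80 lb)
  SrO: 12.30·0.7023 = 8.638 lb (target 8.639 lb)
  SiO2: 17.55·0.6779 + 21.87·0.9950 = 33.66 lb (target 33.66 lb)
  Al2O3: 17.55·0.1969 + 21.87·0.003000 = 3.521 lb (target 3.521 lb)
Mass balance on the glass: net batch after ignition = 100.0 lb (the targets, summed, come to 100.0 lb; versus the stated basis of 100.0 lb — deltas are rounding alone).
Batch total: Σ batch = 118.4 lb; LOI loss = Σ batch·LOI = 18.38 lb; yield, glass over the total, = 84.47%.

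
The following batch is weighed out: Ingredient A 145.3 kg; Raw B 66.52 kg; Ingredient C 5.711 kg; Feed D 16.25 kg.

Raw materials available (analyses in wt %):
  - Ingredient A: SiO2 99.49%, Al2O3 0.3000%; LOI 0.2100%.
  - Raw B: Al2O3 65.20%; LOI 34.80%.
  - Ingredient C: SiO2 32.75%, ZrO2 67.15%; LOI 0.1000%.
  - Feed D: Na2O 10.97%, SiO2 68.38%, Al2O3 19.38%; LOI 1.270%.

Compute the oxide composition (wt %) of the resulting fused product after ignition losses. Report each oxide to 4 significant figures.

Glass mass = 210.1 kg (batch 233.8 − LOI 23.67).
Composition: Na2O 0.8484%, SiO2 74.98%, Al2O3 22.35%, ZrO2 1.825%

Working values appear with 4-significant-figure rounding at each printed step — exact precision is held through every step; each reported figure is rounded a single time — derived quantities (LOI, the yield, totals, net glass mass, four oxide percentages) are computed from the weighed amounts on 210.1 kg of glass in full precision as quoted within the problem or the answer.
Mass of each oxide from the mix:
  Na2O: 16.25·0.1097 = 1.783 kg
  SiO2: 145.3·0.9949 + 5.711·0.3275 + 16.25·0.6838 = 157.5 kg
  Al2O3: 145.3·0.003000 + 66.52·0.6520 + 16.25·0.1938 = 46.96 kg
  ZrO2: 5.711·0.6715 = 3.835 kg
LOI: 145.3·0.002100 + 66.52·0.3480 + 5.711·0.001000 + 16.25·0.01270 = 23.67 kg
Glass = total batch minus LOI = 233.8 − 23.67 = 210.1 kg (consistent with Σ oxide mass)
percent share: oxide ÷ glass, ×100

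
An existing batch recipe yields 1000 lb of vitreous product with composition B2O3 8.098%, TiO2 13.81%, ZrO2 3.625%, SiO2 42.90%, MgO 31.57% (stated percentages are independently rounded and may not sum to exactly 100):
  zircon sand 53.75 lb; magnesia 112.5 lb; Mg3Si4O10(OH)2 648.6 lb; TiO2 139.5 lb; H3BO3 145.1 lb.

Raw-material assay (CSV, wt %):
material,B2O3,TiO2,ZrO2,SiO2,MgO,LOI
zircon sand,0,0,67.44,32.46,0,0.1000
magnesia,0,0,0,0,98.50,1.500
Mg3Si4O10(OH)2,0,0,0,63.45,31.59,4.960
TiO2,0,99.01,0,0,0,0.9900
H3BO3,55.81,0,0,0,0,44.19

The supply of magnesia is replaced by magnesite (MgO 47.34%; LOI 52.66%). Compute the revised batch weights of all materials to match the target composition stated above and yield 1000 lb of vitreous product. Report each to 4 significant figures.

Revised batch per 1000 lb vitreous product:
  zircon sand: 53.75 lb
  magnesite: 234.1 lb
  Mg3Si4O10(OH)2: 648.6 lb
  TiO2: 139.5 lb
  H3BO3: 145.1 lb
Total batch = 1221 lb; LOI loss = 221.0 lb

Values along the way are displayed rounded off to 4 significant figures in the working. The whole derivation runs at full precision in every operation; a single rounding produces every reported value. Derived quantities (the totals, net glass mass, LOI, the yield, five oxide percentages) are carried starting from the weights at 1000 lb of glass in full precision as given in the problem or the answer.
Target masses of each oxide per 1000 lb vitreous product:
  B2O3: 8.098% × 1000 = 80.98 lb
  TiO2: 13.81% × 1000 = 138.1 lb
  ZrO2: 3.625% × 1000 = 36.25 lb
  SiO2: 42.90% × 1000 = 429.0 lb
  MgO: 31.57% × 1000 = 315.7 lb
Balance tally, oxide-wise, per the reported batch figures, versus the basis set out (delivered sums recover each target modulo rounding of the values):
  B2O3: 145.1·0.5581 = 80.98 lb (target 80.98 lb)
  TiO2: 139.5·0.9901 = 138.1 lb (target 138.1 lb)
  ZrO2: 53.75·0.6744 = 36.25 lb (target 36.25 lb)
  SiO2: 53.75·0.3246 + 648.6·0.6345 = 429.0 lb (target 429.0 lb)
  MgO: 234.1·0.4734 + 648.6·0.3159 = 315.7 lb (target 315.7 lb)
The glass-mass cross-check: batch Σ − ignition loss = 1000 lb (targets for the oxides total 1000 lb; against the stated basis, 1000 lb — gaps are rounding artifacts).
Whole-batch sum: Σ batch = 1221 lb; the LOI term Σ batch·LOI equals 221.0 lb; yield, glass over the total, = 81.90%.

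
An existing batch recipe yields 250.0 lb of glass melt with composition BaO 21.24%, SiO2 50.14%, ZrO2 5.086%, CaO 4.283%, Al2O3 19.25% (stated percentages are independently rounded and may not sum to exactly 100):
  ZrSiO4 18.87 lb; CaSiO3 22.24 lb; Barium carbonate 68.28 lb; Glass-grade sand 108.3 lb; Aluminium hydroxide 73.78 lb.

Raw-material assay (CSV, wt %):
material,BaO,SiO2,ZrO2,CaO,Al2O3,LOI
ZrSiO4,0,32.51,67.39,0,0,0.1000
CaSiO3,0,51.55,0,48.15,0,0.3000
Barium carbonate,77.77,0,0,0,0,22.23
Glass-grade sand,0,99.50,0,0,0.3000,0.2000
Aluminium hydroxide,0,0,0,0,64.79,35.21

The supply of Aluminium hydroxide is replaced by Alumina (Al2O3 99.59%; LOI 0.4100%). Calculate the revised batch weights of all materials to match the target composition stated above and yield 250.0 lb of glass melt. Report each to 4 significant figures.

Revised batch per 250.0 lb glass melt:
  ZrSiO4: 18.87 lb
  CaSiO3: 22.24 lb
  Barium carbonate: 68.28 lb
  Glass-grade sand: 108.3 lb
  Alumina: 48.00 lb
Total batch = 265.7 lb; LOI loss = 15.68 lb

All arithmetic keeps full precision throughout — working values are printed with 4-significant-figure rounding within the worked lines. Each reported number sees exactly one rounding. The derived quantities are recomputed in exact precision (totals, LOI, yield, glass mass, five oxide percentages) starting from the weights per 250.0 lb of glass as written in problem or answer.
The oxide mass targets at 250.0 lb glass melt:
  BaO: 21.24% × 250.0 = 53.10 lb
  SiO2: 50.14% × 250.0 = 125.4 lb
  ZrO2: 5.086% × 250.0 = 12.72 lb
  CaO: 4.283% × 250.0 = 10.71 lb
  Al2O3: 19.25% × 250.0 = 48.12 lb
Mass-balance tally per oxide on the weights just shown, relative to the basis at hand (each sum matches its target mass up to rounding of the answer):
  BaO: 68.28·0.7777 = 53.10 lb (target 53.10 lb)
  SiO2: 18.87·0.3251 + 22.24·0.5155 + 108.3·0.9950 = 125.4 lb (target 125.4 lb)
  ZrO2: 18.87·0.6739 = 12.72 lb (target 12.72 lb)
  CaO: 22.24·0.4815 = 10.71 lb (target 10.71 lb)
  Al2O3: 108.3·0.003000 + 48.00·0.9959 = 48.13 lb (target 48.12 lb)
Glass-mass closure: batch Σ − ignition loss = 250.0 lb (the Σ of target masses is 250.0 lb; the stated basis being 250.0 lb — deltas are rounding alone).
Total batch = Σ batch = 265.7 lb; the LOI term Σ batch·LOI equals 15.68 lb; yield: glass divided by total = 94.10%.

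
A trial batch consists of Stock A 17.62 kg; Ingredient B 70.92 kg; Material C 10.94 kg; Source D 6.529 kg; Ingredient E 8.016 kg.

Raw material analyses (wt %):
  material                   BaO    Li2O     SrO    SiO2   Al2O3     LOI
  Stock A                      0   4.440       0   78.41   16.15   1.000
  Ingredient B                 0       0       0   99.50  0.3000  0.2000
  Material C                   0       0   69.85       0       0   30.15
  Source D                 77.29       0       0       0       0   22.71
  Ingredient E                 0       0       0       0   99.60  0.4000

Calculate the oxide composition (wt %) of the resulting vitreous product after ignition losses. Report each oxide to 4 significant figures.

Values along the way are rounded to 4 significant digits as shown. Each numeric step carries full float precision all the way through; a single rounding completes every reported number — derived quantities, which include five oxide percentages, yield, totals, LOI, glass mass, are computed in full precision, precisely as stated by problem or answer, starting from the weights at 108.9 kg of glass.
Mass of each oxide from the mix:
  BaO: 6.529·0.7729 = 5.046 kg
  Li2O: 17.62·0.04440 = 0.7823 kg
  SrO: 10.94·0.6985 = 7.642 kg
  SiO2: 17.62·0.7841 + 70.92·0.9950 = 84.38 kg
  Al2O3: 17.62·0.1615 + 70.92·0.003000 + 8.016·0.9960 = 11.04 kg
LOI: 17.62·0.01000 + 70.92·0.002000 + 10.94·0.3015 + 6.529·0.2271 + 8.016·0.004000 = 5.131 kg
batch − LOI leaves glass = 114.0 − 5.131 = 108.9 kg (matching Σ of the oxides)
percent by weight: oxide/glass ×100

Glass mass = 108.9 kg (batch 114.0 − LOI 5.131).
Composition: BaO 4.634%, Li2O 0.7184%, SrO 7.017%, SiO2 77.49%, Al2O3 10.14%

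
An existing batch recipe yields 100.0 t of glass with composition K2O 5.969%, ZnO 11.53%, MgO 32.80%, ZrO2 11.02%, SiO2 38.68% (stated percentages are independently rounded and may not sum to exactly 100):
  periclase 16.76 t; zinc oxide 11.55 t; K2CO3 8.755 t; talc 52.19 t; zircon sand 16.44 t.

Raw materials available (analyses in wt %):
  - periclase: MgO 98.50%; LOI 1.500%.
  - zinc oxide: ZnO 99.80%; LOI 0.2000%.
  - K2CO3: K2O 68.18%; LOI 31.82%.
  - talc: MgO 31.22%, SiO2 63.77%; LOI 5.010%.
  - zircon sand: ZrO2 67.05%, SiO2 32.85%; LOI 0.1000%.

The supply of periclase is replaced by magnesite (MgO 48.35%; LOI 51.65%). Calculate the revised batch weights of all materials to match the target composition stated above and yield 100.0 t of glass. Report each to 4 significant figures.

All internal work keeps exact precision end to end; mid-chain values are displayed, rounded to 4 significant figures, in the printout. Every reported figure takes a single rounding. The derived quantities are re-derived in full float precision (the five compositions, the yield, totals, net glass mass, ignition loss) starting from the weights at 100.0 t of glass precisely as stated by the problem or the answer.
The oxide mass targets at 100.0 t glass:
  K2O: 5.969% × 100.0 = 5.969 t
  ZnO: 11.53% × 100.0 = 11.53 t
  MgO: 32.80% × 100.0 = 32.80 t
  ZrO2: 11.02% × 100.0 = 11.02 t
  SiO2: 38.68% × 100.0 = 38.68 t
Checking each oxide sum given the weights on record, under the basis named above (summed amounts equal target values given rounding of the digits):
  K2O: 8.755·0.6818 = 5.969 t (target 5.969 t)
  ZnO: 11.55·0.9980 = 11.53 t (target 11.53 t)
  MgO: 34.14·0.4835 + 52.19·0.3122 = 32.80 t (target 32.80 t)
  ZrO2: 16.44·0.6705 = 11.02 t (target 11.02 t)
  SiO2: 52.19·0.6377 + 16.44·0.3285 = 38.68 t (target 38.68 t)
Glass-mass sanity pass: batch total minus LOI = 100.0 t (per-oxide target masses sum to 100.0 t; with the basis standing at 100.0 t — deltas are rounding alone).
Total batch = Σ batch = 123.1 t; loss to ignition Σ batch·LOI = 23.07 t; yield, glass over the total, = 81.25%.

Revised batch per 100.0 t glass:
  magnesite: 34.14 t
  zinc oxide: 11.55 t
  K2CO3: 8.755 t
  talc: 52.19 t
  zircon sand: 16.44 t
Total batch = 123.1 t; LOI loss = 23.07 t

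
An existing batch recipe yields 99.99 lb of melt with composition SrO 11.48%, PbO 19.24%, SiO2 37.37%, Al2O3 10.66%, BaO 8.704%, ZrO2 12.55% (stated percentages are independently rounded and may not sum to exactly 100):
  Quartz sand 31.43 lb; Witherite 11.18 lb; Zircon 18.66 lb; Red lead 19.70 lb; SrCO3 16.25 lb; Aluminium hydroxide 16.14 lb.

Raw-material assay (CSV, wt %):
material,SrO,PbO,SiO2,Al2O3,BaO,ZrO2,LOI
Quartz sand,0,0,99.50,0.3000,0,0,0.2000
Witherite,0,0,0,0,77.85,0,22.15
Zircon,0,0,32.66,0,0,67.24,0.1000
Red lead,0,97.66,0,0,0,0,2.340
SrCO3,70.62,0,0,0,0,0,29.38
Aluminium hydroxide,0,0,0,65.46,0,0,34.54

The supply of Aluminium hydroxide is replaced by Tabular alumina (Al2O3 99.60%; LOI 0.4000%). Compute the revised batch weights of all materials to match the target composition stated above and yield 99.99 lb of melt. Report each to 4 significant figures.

Revised batch per 99.99 lb melt:
  Quartz sand: 31.43 lb
  Witherite: 11.18 lb
  Zircon: 18.66 lb
  Red lead: 19.70 lb
  SrCO3: 16.25 lb
  Tabular alumina: 10.61 lb
Total batch = 107.8 lb; LOI loss = 7.836 lb

Working values are printed rounded to four significant figures in the working; each numeric step keeps exact precision in all steps; exactly one rounding lands on every reported figure; all derived quantities (the totals, the yield, six oxide percentages, net glass mass, LOI) are rebuilt at exact precision using the weight values on 99.99 lb of glass, precisely as stated by either problem or answer.
Oxide-by-oxide targets in 99.99 lb melt:
  SrO: 11.48% × 99.99 = 11.48 lb
  PbO: 19.24% × 99.99 = 19.24 lb
  SiO2: 37.37% × 99.99 = 37.37 lb
  Al2O3: 10.66% × 99.99 = 10.66 lb
  BaO: 8.704% × 99.99 = 8.703 lb
  ZrO2: 12.55% × 99.99 = 12.55 lb
Sums-versus-targets review with the batch weights as given, versus the basis set out (sums match the target masses given rounding of the digits):
  SrO: 16.25·0.7062 = 11.48 lb (target 11.48 lb)
  PbO: 19.70·0.9766 = 19.24 lb (target 19.24 lb)
  SiO2: 31.43·0.9950 + 18.66·0.3266 = 37.37 lb (target 37.37 lb)
  Al2O3: 31.43·0.003000 + 10.61·0.9960 = 10.66 lb (target 10.66 lb)
  BaO: 11.18·0.7785 = 8.704 lb (target 8.703 lb)
  ZrO2: 18.66·0.6724 = 12.55 lb (target 12.55 lb)
Glass-mass bookkeeping: the batch minus its LOI: 99.99 lb (the targets, summed, come to 99.99 lb; stated basis 99.99 lb — a pure rounding effect).
Total batch = Σ batch = 107.8 lb; ignition loss, Σ(batch × LOI) = 7.836 lb; yield: glass divided by total = 92.73%.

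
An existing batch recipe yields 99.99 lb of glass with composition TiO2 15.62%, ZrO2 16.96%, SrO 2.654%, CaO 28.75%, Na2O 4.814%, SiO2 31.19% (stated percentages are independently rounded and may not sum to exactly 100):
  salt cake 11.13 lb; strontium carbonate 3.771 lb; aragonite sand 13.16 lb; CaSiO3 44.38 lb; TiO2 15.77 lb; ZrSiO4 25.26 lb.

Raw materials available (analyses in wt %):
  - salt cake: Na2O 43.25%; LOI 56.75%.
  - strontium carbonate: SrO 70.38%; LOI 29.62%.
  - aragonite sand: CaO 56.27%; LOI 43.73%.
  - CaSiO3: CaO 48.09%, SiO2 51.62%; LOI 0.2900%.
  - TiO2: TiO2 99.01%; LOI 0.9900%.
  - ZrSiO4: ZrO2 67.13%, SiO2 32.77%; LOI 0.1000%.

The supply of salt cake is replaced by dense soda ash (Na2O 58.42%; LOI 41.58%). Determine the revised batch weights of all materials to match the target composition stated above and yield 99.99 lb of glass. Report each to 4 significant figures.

Revised batch per 99.99 lb glass:
  dense soda ash: 8.240 lb
  strontium carbonate: 3.771 lb
  aragonite sand: 13.16 lb
  CaSiO3: 44.38 lb
  TiO2: 15.77 lb
  ZrSiO4: 25.26 lb
Total batch = 110.6 lb; LOI loss = 10.61 lb

Each numeric step holds full float precision through every step; values along the way are printed, rounded to 4 significant digits, at each printed step; exactly one rounding is applied to every reported figure. Derived quantities (the six compositions, net glass mass, the totals, LOI, the yield) are carried from the weighed amounts at 99.99 lb of glass at full precision, precisely as stated by problem or answer.
Target oxide masses per 99.99 lb glass:
  TiO2: 15.62% × 99.99 = 15.62 lb
  ZrO2: 16.96% × 99.99 = 16.96 lb
  SrO: 2.654% × 99.99 = 2.654 lb
  CaO: 28.75% × 99.99 = 28.75 lb
  Na2O: 4.814% × 99.99 = 4.814 lb
  SiO2: 31.19% × 99.99 = 31.19 lb
Oxide-by-oxide audit using the reported weights, at the basis given (each sum matches its target mass modulo rounding of the values):
  TiO2: 15.77·0.9901 = 15.61 lb (target 15.62 lb)
  ZrO2: 25.26·0.6713 = 16.96 lb (target 16.96 lb)
  SrO: 3.771·0.7038 = 2.654 lb (target 2.654 lb)
  CaO: 13.16·0.5627 + 44.38·0.4809 = 28.75 lb (target 28.75 lb)
  Na2O: 8.240·0.5842 = 4.814 lb (target 4.814 lb)
  SiO2: 44.38·0.5162 + 25.26·0.3277 = 31.19 lb (target 31.19 lb)
Auditing the glass mass value: total charge less LOI = 99.97 lb (targets for the oxides total 99.98 lb; against the stated basis, 99.99 lb — a pure rounding effect).
Adding the batch up: Σ batch = 110.6 lb; Σ batch·LOI gives LOI loss = 10.61 lb; the yield ratio, glass ÷ batch: 90.41%.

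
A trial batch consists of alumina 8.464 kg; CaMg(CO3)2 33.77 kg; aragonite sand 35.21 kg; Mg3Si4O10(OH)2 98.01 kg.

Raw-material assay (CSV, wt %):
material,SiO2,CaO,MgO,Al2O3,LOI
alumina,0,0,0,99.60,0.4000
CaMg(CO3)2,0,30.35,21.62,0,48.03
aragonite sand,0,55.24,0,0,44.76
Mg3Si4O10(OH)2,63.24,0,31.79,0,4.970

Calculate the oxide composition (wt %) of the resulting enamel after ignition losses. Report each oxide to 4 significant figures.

Glass mass = 138.6 kg (batch 175.5 − LOI 36.88).
Composition: SiO2 44.73%, CaO 21.43%, MgO 27.75%, Al2O3 6.084%

Values along the way appear, rounded to four significant digits, in the working — each numeric step maintains full float precision throughout; a single rounding completes every reported figure — all derived quantities are computed from the batch weights per 138.6 kg of glass in full float precision (the yield, glass mass, four oxide percentages, LOI, totals) as quoted within question or answer.
Oxide masses out of the charge:
  SiO2: 98.01·0.6324 = 61.98 kg
  CaO: 33.77·0.3035 + 35.21·0.5524 = 29.70 kg
  MgO: 33.77·0.2162 + 98.01·0.3179 = 38.46 kg
  Al2O3: 8.464·0.9960 = 8.430 kg
LOI: 8.464·0.004000 + 33.77·0.4803 + 35.21·0.4476 + 98.01·0.04970 = 36.88 kg
The glass mass, total less LOI, = 175.5 − 36.88 = 138.6 kg (consistent with Σ oxide mass)
percent by weight: oxide/glass ×100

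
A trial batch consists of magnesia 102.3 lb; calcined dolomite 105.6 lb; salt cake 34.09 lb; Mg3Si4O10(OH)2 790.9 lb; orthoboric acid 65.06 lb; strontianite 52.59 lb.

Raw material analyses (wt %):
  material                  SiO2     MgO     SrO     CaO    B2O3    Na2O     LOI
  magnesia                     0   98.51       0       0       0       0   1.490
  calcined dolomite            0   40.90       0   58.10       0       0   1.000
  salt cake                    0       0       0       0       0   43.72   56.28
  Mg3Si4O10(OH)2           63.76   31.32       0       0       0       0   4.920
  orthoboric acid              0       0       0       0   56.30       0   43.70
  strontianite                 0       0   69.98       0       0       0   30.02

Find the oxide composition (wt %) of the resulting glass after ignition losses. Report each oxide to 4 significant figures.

Glass mass = 1046 lb (batch 1151 − LOI 104.9).
Composition: SiO2 48.23%, MgO 37.46%, SrO 3.520%, CaO 5.868%, B2O3 3.503%, Na2O 1.425%

All arithmetic keeps full float precision all the way through. Values along the way are displayed rounded to four significant digits when written out; each reported result is rounded a single time — derived quantities (the six compositions, LOI, net glass mass, yield, the totals) are recomputed using the weight values for 1046 lb of glass at exact precision as written in the problem or answer text.
Delivered oxide masses:
  SiO2: 790.9·0.6376 = 504.3 lb
  MgO: 102.3·0.9851 + 105.6·0.4090 + 790.9·0.3132 = 391.7 lb
  SrO: 52.59·0.6998 = 36.80 lb
  CaO: 105.6·0.5810 = 61.35 lb
  B2O3: 65.06·0.5630 = 36.63 lb
  Na2O: 34.09·0.4372 = 14.90 lb
LOI: 102.3·0.01490 + 105.6·0.01000 + 34.09·0.5628 + 790.9·0.04920 + 65.06·0.4370 + 52.59·0.3002 = 104.9 lb
Glass = total batch minus LOI = 1151 − 104.9 = 1046 lb (the oxide masses sum to this)
each wt % is 100 × oxide ÷ glass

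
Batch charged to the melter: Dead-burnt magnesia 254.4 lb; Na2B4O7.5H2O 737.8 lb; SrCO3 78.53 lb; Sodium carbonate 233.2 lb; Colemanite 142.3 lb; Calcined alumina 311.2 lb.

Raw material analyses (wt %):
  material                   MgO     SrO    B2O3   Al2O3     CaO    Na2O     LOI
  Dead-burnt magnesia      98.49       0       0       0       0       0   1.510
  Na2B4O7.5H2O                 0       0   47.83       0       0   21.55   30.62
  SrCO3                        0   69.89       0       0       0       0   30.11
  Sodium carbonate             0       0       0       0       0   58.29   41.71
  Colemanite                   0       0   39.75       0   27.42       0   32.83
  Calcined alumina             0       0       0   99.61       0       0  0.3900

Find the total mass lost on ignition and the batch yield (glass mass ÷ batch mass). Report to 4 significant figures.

LOI loss = 398.6 lb; glass = 1359 lb; yield = 77.32%

All internal work runs at full precision in all steps — working values are shown rounded to 4 significant digits in the working. Every reported value undergoes a single rounding. The derived quantities are recomputed from the batch weights on 1359 lb of glass at full precision (glass mass, LOI, yield, the six compositions, the totals), as set out in question or answer.
Each material's LOI contribution:
  Dead-burnt magnesia: 254.4 × 0.01510 = 3.841 lb
  Na2B4O7.5H2O: 737.8 × 0.3062 = 225.9 lb
  SrCO3: 78.53 × 0.3011 = 23.65 lb
  Sodium carbonate: 233.2 × 0.4171 = 97.27 lb
  Colemanite: 142.3 × 0.3283 = 46.72 lb
  Calcined alumina: 311.2 × 0.003900 = 1.214 lb
Total LOI = 398.6 lb
Glass = batch − LOI = 1757 − 398.6 = 1359 lb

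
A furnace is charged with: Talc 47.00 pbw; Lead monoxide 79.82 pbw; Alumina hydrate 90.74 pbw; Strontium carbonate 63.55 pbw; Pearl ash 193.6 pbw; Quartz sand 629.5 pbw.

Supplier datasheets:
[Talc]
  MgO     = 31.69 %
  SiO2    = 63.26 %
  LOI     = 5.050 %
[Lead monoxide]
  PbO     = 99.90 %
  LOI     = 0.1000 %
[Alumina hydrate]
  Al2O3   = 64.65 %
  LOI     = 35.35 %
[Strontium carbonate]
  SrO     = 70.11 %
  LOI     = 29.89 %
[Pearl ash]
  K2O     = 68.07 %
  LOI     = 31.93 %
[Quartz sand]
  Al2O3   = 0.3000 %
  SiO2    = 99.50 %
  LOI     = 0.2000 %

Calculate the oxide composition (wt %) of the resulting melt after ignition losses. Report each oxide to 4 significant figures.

All internal work holds full precision from first step to last; the intermediate values are displayed rounded to 4 significant digits — exactly one rounding lands on every reported value — all derived quantities are carried in full float precision (totals, LOI, yield, six oxide percentages, net glass mass) from the weighed amounts for 987.6 pbw of glass, exactly as shown in the problem or the answer.
Oxide-by-oxide delivered mass:
  Al2O3: 90.74·0.6465 + 629.5·0.003000 = 60.55 pbw
  MgO: 47.00·0.3169 = 14.89 pbw
  PbO: 79.82·0.9990 = 79.74 pbw
  SiO2: 47.00·0.6326 + 629.5·0.9950 = 656.1 pbw
  K2O: 193.6·0.6807 = 131.8 pbw
  SrO: 63.55·0.7011 = 44.55 pbw
LOI: 47.00·0.05050 + 79.82·0.001000 + 90.74·0.3535 + 63.55·0.2989 + 193.6·0.3193 + 629.5·0.002000 = 116.6 pbw
Glass mass = batch − LOI = 1104 − 116.6 = 987.6 pbw (= the summed oxide contributions)
wt % = 100 × oxide mass / glass mass

Glass mass = 987.6 pbw (batch 1104 − LOI 116.6).
Composition: Al2O3 6.131%, MgO 1.508%, PbO 8.074%, SiO2 66.43%, K2O 13.34%, SrO 4.511%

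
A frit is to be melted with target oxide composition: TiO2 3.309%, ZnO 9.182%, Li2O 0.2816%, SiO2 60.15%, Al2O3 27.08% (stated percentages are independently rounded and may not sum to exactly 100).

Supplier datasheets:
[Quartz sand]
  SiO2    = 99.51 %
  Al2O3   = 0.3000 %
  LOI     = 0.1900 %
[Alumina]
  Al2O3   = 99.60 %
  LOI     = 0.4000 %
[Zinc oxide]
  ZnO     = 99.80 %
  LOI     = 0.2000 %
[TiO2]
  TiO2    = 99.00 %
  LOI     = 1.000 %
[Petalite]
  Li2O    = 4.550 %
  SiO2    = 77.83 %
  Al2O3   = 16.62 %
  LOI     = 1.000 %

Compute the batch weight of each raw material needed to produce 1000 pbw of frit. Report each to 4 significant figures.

Each numeric step holds full precision through the solve — mid-chain values are displayed rounded to four significant digits when written out — each reported number is rounded exactly once. The derived quantities, including the totals, yield, glass mass, LOI, the five compositions, are recomputed starting from the weights per 1000 pbw of glass in full float precision, as given in problem or answer.
Oxide-by-oxide targets in 1000 pbw frit:
  TiO2: 3.309% × 1000 = 33.09 pbw
  ZnO: 9.182% × 1000 = 91.82 pbw
  Li2O: 0.2816% × 1000 = 2.816 pbw
  SiO2: 60.15% × 1000 = 601.5 pbw
  Al2O3: 27.08% × 1000 = 270.8 pbw
Checking each oxide sum given the weights on record, per the basis as stated (every target is met by its sum modulo rounding of the values):
  TiO2: 33.42·0.9900 = 33.09 pbw (target 33.09 pbw)
  ZnO: 92.00·0.9980 = 91.82 pbw (target 91.82 pbw)
  Li2O: 61.89·0.04550 = 2.816 pbw (target 2.816 pbw)
  SiO2: 556.1·0.9951 + 61.89·0.7783 = 601.5 pbw (target 601.5 pbw)
  Al2O3: 556.1·0.003000 + 259.9·0.9960 + 61.89·0.1662 = 270.8 pbw (target 270.8 pbw)
Glass mass check: Σ batch − LOI loss = 1000 pbw (oxide target masses add up to 1000 pbw; against the stated basis, 1000 pbw — a pure rounding effect).
Whole-batch sum: Σ batch = 1003 pbw; LOI removed, Σ of batch·LOI: 3.233 pbw; the yield ratio, glass ÷ batch: 99.68%.

Batch per 1000 pbw frit:
  Quartz sand: 556.1 pbw
  Alumina: 259.9 pbw
  Zinc oxide: 92.00 pbw
  TiO2: 33.42 pbw
  Petalite: 61.89 pbw
Total batch = 1003 pbw; LOI loss = 3.233 pbw; yield = 99.68%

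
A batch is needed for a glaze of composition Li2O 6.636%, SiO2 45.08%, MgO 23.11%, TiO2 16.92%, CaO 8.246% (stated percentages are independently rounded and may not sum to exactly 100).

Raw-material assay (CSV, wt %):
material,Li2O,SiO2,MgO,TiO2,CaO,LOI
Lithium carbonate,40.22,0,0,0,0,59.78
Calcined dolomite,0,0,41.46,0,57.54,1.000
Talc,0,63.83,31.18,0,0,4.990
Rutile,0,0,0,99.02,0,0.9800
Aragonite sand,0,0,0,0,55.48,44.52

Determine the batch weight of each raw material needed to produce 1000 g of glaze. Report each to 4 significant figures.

Mid-chain values are shown (rounded to 4 significant digits) across the worked steps; each numeric step maintains exact precision at all times. Each reported number is rounded exactly once; derived quantities (ignition loss, yield, the five compositions, net glass mass, the totals) are rebuilt from the batch weights at 1000 g of glass at full float precision, exactly as printed in the problem or answer text.
Target oxide masses per 1000 g glaze:
  Li2O: 6.636% × 1000 = 66.36 g
  SiO2: 45.08% × 1000 = 450.8 g
  MgO: 23.11% × 1000 = 231.1 g
  TiO2: 16.92% × 1000 = 169.2 g
  CaO: 8.246% × 1000 = 82.46 g
Mass-balance tally per oxide on the weights just shown, per the basis as stated (summed amounts equal target values net of answer rounding effects):
  Li2O: 165.0·0.4022 = 66.36 g (target 66.36 g)
  SiO2: 706.3·0.6383 = 450.8 g (target 450.8 g)
  MgO: 26.27·0.4146 + 706.3·0.3118 = 231.1 g (target 231.1 g)
  TiO2: 170.9·0.9902 = 169.2 g (target 169.2 g)
  CaO: 26.27·0.5754 + 121.4·0.5548 = 82.47 g (target 82.46 g)
Auditing the glass mass value: total charge less LOI = 1000 g (summing oxide targets gives 999.9 g; versus the stated basis of 1000 g — differing by rounding only).
Batch total: Σ batch = 1190 g; LOI loss = Σ batch·LOI = 189.9 g; yield = glass ÷ total batch = 84.04%.

Batch per 1000 g glaze:
  Lithium carbonate: 165.0 g
  Calcined dolomite: 26.27 g
  Talc: 706.3 g
  Rutile: 170.9 g
  Aragonite sand: 121.4 g
Total batch = 1190 g; LOI loss = 189.9 g; yield = 84.04%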